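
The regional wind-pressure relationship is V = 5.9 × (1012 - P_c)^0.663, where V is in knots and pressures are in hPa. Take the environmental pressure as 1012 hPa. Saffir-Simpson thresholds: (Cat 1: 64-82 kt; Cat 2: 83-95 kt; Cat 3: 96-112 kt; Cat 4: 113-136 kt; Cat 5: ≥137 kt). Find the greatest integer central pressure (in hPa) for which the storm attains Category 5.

897 hPa

Category 5 begins at V = 137 kt.
Required ΔP = (137/5.9)^(1/0.663) = 23.220^1.508 ≈ 114.85 hPa.
P_c ≤ 1012 − 114.85 = 897.15, so the highest integer P_c is 897 hPa.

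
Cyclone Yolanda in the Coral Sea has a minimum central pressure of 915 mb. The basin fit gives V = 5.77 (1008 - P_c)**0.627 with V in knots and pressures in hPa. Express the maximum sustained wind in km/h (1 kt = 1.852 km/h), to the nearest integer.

ΔP = 1008 − 915 = 93 mb.
V ≈ 5.77 × 93^0.627 = 5.77 × 17.149 ≈ 98.950 kt.
98.950 × 1.852 ≈ 183.25 km/h → 183 km/h.

183 km/h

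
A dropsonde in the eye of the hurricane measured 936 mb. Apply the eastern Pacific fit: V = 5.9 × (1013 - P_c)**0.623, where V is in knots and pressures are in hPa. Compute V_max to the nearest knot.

88 kt

ΔP = 1013 − 936 = 77 mb.
77^0.623 ≈ 14.972.
V ≈ 5.9 × 14.972 ≈ 88.3 kt.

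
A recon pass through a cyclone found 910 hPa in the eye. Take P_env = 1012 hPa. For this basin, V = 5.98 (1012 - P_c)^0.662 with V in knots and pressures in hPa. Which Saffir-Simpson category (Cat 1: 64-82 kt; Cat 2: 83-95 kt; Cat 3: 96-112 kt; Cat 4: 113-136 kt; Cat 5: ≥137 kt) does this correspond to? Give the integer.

4

ΔP = 1012 − 910 = 102 hPa.
V ≈ 5.98 × 102^0.662 = 5.98 × 21.36 ≈ 128 kt.
128 kt falls in the Category 4 band.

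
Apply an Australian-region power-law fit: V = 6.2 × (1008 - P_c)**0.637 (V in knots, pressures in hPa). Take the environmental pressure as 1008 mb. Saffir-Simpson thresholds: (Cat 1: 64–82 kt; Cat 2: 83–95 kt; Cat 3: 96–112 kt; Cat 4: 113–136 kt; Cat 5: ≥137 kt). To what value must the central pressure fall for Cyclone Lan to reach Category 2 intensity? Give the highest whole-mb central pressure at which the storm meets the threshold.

949 mb

Category 2 begins at V = 83 kt.
Required ΔP = (83/6.2)^(1/0.637) = 13.387^1.570 ≈ 58.71 mb.
P_c ≤ 1008 − 58.71 = 949.29, so the highest integer P_c is 949 mb.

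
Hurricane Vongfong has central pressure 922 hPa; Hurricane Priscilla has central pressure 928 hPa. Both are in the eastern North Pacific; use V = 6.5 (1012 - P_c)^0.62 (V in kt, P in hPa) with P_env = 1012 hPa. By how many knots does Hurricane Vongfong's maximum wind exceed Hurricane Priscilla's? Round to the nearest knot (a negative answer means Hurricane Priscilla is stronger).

Hurricane Vongfong: ΔP = 90; V ≈ 6.5 × 90^0.62 ≈ 105.81 kt.
Hurricane Priscilla: ΔP = 84; V ≈ 6.5 × 84^0.62 ≈ 101.38 kt.
Difference ≈ 105.81 − 101.38 = 4.43 → 4 kt.

4 kt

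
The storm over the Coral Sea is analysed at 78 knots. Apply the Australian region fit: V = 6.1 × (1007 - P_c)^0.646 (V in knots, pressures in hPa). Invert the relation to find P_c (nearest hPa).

955 hPa

ΔP = (V / 6.1)^(1/0.646) = (78/6.1)^1.548.
78/6.1 = 12.787; 12.787^1.548 ≈ 51.67 hPa.
P_c = 1007 − 51.67 = 955.33 ≈ 955 hPa.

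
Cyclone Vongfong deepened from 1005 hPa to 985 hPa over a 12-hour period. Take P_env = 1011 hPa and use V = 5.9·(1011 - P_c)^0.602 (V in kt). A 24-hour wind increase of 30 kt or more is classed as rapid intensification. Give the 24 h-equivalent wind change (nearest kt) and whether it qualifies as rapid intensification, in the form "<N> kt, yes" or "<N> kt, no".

V₁: ΔP = 6, V ≈ 5.9 × 6^0.602 ≈ 17.35 kt.
V₂: ΔP = 26, V ≈ 5.9 × 26^0.602 ≈ 41.94 kt.
ΔV over 12 h = 24.59 kt → 24 h equivalent = 24.59 × 24/12 ≈ 49.18 kt.
49 kt ≥ 30 kt ⇒ rapid intensification.

49 kt, yes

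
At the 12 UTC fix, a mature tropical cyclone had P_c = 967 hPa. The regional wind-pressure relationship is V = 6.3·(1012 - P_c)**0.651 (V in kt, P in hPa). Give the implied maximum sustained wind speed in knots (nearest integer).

75 kt

ΔP = 1012 − 967 = 45 hPa.
45^0.651 ≈ 11.919.
V ≈ 6.3 × 11.919 ≈ 75.1 kt.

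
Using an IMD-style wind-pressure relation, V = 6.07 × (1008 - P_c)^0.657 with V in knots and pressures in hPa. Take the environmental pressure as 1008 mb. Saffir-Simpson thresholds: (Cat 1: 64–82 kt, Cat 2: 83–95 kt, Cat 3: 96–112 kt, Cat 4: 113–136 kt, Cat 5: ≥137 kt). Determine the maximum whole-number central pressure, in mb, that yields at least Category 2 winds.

954 mb

Category 2 begins at V = 83 kt.
Required ΔP = (83/6.07)^(1/0.657) = 13.674^1.522 ≈ 53.57 mb.
P_c ≤ 1008 − 53.57 = 954.43, so the highest integer P_c is 954 mb.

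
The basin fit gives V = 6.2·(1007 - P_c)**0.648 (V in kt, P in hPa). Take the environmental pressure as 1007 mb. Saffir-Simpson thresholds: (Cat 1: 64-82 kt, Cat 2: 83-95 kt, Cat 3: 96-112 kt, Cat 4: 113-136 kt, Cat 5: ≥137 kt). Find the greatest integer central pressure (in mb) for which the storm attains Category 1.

970 mb

Category 1 begins at V = 64 kt.
Required ΔP = (64/6.2)^(1/0.648) = 10.323^1.543 ≈ 36.68 mb.
P_c ≤ 1007 − 36.68 = 970.32, so the highest integer P_c is 970 mb.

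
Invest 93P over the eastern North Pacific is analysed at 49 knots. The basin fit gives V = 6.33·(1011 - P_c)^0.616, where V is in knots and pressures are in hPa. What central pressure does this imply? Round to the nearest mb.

983 mb

ΔP = (V / 6.33)^(1/0.616) = (49/6.33)^1.623.
49/6.33 = 7.741; 7.741^1.623 ≈ 27.72 mb.
P_c = 1011 − 27.72 = 983.28 ≈ 983 mb.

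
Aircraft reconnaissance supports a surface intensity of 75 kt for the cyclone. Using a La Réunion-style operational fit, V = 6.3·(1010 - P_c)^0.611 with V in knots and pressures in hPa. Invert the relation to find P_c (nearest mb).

952 mb

ΔP = (V / 6.3)^(1/0.611) = (75/6.3)^1.637.
75/6.3 = 11.905; 11.905^1.637 ≈ 57.62 mb.
P_c = 1010 − 57.62 = 952.38 ≈ 952 mb.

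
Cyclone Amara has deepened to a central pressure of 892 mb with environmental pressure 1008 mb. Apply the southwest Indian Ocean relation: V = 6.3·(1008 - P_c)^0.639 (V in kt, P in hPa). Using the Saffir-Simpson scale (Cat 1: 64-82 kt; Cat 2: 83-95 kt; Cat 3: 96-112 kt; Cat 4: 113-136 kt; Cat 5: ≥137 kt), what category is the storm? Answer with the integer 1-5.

4

ΔP = 1008 − 892 = 116 mb.
V ≈ 6.3 × 116^0.639 = 6.3 × 20.85 ≈ 131 kt.
131 kt falls in the Category 4 band.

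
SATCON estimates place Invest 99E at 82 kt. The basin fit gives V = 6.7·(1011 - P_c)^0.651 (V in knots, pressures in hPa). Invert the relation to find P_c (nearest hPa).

964 hPa

ΔP = (V / 6.7)^(1/0.651) = (82/6.7)^1.536.
82/6.7 = 12.239; 12.239^1.536 ≈ 46.87 hPa.
P_c = 1011 − 46.87 = 964.13 ≈ 964 hPa.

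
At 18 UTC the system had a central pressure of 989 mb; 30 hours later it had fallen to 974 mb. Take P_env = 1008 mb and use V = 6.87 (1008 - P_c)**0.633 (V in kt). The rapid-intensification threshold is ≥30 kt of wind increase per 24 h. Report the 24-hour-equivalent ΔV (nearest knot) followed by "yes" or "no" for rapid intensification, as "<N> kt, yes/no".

V₁: ΔP = 19, V ≈ 6.87 × 19^0.633 ≈ 44.30 kt.
V₂: ΔP = 34, V ≈ 6.87 × 34^0.633 ≈ 64.03 kt.
ΔV over 30 h = 19.73 kt → 24 h equivalent = 19.73 × 24/30 ≈ 15.78 kt.
16 kt < 30 kt ⇒ not rapid intensification.

16 kt, no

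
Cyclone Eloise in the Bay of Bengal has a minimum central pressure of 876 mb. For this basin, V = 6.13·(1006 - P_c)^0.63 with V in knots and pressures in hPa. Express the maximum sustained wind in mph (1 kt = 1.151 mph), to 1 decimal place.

ΔP = 1006 − 876 = 130 mb.
V ≈ 6.13 × 130^0.63 = 6.13 × 21.468 ≈ 131.597 kt.
131.597 × 1.151 ≈ 151.47 mph → 151.5 mph.

151.5 mph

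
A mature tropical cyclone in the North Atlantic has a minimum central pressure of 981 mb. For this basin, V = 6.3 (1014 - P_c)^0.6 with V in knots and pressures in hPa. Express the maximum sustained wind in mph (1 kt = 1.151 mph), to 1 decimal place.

ΔP = 1014 − 981 = 33 mb.
V ≈ 6.3 × 33^0.6 = 6.3 × 8.149 ≈ 51.339 kt.
51.339 × 1.151 ≈ 59.09 mph → 59.1 mph.

59.1 mph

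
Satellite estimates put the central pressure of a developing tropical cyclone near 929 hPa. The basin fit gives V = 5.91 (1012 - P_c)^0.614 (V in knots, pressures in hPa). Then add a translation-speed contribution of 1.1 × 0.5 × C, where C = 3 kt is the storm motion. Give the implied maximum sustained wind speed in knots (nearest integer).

ΔP = 1012 − 929 = 83 hPa.
83^0.614 ≈ 15.077.
V ≈ 5.91 × 15.077 ≈ 89.1 kt.
Translation term: 1.1 × 0.5 × 3 = 1.65 kt.
Corrected V ≈ 90.75 kt → 91 kt.

91 kt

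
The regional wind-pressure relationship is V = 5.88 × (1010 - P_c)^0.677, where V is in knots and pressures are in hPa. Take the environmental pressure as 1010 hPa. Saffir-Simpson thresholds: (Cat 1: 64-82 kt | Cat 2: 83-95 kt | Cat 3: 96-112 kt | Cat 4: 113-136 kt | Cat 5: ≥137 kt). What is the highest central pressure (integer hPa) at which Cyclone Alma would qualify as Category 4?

Category 4 begins at V = 113 kt.
Required ΔP = (113/5.88)^(1/0.677) = 19.218^1.477 ≈ 78.73 hPa.
P_c ≤ 1010 − 78.73 = 931.27, so the highest integer P_c is 931 hPa.

931 hPa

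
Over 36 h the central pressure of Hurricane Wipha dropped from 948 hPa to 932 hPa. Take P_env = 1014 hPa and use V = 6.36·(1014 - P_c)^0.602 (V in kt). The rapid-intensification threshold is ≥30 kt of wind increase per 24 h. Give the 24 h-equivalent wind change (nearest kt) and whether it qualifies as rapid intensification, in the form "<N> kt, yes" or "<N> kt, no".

7 kt, no

V₁: ΔP = 66, V ≈ 6.36 × 66^0.602 ≈ 79.22 kt.
V₂: ΔP = 82, V ≈ 6.36 × 82^0.602 ≈ 90.28 kt.
ΔV over 36 h = 11.06 kt → 24 h equivalent = 11.06 × 24/36 ≈ 7.37 kt.
7 kt < 30 kt ⇒ not rapid intensification.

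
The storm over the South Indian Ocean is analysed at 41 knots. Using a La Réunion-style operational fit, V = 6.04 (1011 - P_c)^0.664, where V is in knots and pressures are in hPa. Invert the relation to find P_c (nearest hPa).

993 hPa

ΔP = (V / 6.04)^(1/0.664) = (41/6.04)^1.506.
41/6.04 = 6.788; 6.788^1.506 ≈ 17.89 hPa.
P_c = 1011 − 17.89 = 993.11 ≈ 993 hPa.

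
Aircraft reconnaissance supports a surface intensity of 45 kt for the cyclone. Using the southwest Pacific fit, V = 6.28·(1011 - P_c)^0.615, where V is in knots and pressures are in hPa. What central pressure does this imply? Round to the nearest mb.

986 mb

ΔP = (V / 6.28)^(1/0.615) = (45/6.28)^1.626.
45/6.28 = 7.166; 7.166^1.626 ≈ 24.58 mb.
P_c = 1011 − 24.58 = 986.42 ≈ 986 mb.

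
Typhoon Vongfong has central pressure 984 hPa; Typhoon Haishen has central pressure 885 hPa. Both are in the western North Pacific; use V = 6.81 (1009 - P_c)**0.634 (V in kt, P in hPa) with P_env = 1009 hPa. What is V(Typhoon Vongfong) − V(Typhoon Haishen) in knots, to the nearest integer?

-92 kt

Typhoon Vongfong: ΔP = 25; V ≈ 6.81 × 25^0.634 ≈ 52.41 kt.
Typhoon Haishen: ΔP = 124; V ≈ 6.81 × 124^0.634 ≈ 144.67 kt.
Difference ≈ 52.41 − 144.67 = -92.26 → -92 kt.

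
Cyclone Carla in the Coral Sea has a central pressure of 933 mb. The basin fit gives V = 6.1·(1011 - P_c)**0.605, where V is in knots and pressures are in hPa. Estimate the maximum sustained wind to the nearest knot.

ΔP = 1011 − 933 = 78 mb.
78^0.605 ≈ 13.955.
V ≈ 6.1 × 13.955 ≈ 85.1 kt.

85 kt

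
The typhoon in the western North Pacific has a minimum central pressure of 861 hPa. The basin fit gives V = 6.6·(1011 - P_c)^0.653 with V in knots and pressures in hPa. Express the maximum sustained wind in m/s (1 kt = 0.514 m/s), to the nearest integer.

ΔP = 1011 − 861 = 150 hPa.
V ≈ 6.6 × 150^0.653 = 6.6 × 26.363 ≈ 173.993 kt.
173.993 × 0.514 ≈ 89.43 m/s → 89 m/s.

89 m/s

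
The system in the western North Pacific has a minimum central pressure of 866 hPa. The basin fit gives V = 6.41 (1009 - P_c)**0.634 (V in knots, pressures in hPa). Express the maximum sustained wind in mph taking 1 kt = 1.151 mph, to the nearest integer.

172 mph

ΔP = 1009 − 866 = 143 hPa.
V ≈ 6.41 × 143^0.634 = 6.41 × 23.253 ≈ 149.053 kt.
149.053 × 1.151 ≈ 171.56 mph → 172 mph.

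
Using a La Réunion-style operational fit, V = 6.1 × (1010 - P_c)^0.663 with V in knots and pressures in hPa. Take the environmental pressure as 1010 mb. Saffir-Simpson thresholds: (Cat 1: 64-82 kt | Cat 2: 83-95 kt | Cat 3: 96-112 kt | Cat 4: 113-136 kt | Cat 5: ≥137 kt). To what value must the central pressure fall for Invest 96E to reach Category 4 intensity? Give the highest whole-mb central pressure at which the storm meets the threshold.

928 mb

Category 4 begins at V = 113 kt.
Required ΔP = (113/6.1)^(1/0.663) = 18.525^1.508 ≈ 81.68 mb.
P_c ≤ 1010 − 81.68 = 928.32, so the highest integer P_c is 928 mb.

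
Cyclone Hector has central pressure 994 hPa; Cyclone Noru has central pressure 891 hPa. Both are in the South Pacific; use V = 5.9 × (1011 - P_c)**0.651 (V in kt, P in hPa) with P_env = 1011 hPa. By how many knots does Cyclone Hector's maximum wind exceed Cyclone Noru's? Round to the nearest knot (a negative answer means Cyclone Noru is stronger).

Cyclone Hector: ΔP = 17; V ≈ 5.9 × 17^0.651 ≈ 37.31 kt.
Cyclone Noru: ΔP = 120; V ≈ 5.9 × 120^0.651 ≈ 133.17 kt.
Difference ≈ 37.31 − 133.17 = -95.86 → -96 kt.

-96 kt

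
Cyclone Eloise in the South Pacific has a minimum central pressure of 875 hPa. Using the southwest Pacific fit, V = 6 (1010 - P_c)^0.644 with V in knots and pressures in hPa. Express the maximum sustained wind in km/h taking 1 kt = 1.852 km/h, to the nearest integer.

ΔP = 1010 − 875 = 135 hPa.
V ≈ 6 × 135^0.644 = 6 × 23.547 ≈ 141.282 kt.
141.282 × 1.852 ≈ 261.65 km/h → 262 km/h.

262 km/h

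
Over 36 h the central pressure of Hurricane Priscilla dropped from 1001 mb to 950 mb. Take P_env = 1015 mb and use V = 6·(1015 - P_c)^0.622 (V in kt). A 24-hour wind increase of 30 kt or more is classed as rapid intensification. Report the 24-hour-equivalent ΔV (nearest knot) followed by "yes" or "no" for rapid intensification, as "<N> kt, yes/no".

33 kt, yes

V₁: ΔP = 14, V ≈ 6 × 14^0.622 ≈ 30.98 kt.
V₂: ΔP = 65, V ≈ 6 × 65^0.622 ≈ 80.50 kt.
ΔV over 36 h = 49.52 kt → 24 h equivalent = 49.52 × 24/36 ≈ 33.01 kt.
33 kt ≥ 30 kt ⇒ rapid intensification.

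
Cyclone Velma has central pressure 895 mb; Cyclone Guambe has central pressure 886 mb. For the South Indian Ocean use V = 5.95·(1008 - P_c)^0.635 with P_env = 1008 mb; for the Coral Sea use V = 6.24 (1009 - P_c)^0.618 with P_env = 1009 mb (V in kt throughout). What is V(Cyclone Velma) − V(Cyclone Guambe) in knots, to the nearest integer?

-2 kt

Cyclone Velma: ΔP = 113; V ≈ 5.95 × 113^0.635 ≈ 119.74 kt.
Cyclone Guambe: ΔP = 123; V ≈ 6.24 × 123^0.618 ≈ 122.11 kt.
Difference ≈ 119.74 − 122.11 = -2.37 → -2 kt.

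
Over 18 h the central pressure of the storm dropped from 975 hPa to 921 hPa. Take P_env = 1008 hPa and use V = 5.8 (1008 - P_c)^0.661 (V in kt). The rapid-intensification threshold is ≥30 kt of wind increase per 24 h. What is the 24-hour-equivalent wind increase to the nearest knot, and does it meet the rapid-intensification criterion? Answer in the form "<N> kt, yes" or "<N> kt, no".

70 kt, yes

V₁: ΔP = 33, V ≈ 5.8 × 33^0.661 ≈ 58.50 kt.
V₂: ΔP = 87, V ≈ 5.8 × 87^0.661 ≈ 111.03 kt.
ΔV over 18 h = 52.53 kt → 24 h equivalent = 52.53 × 24/18 ≈ 70.04 kt.
70 kt ≥ 30 kt ⇒ rapid intensification.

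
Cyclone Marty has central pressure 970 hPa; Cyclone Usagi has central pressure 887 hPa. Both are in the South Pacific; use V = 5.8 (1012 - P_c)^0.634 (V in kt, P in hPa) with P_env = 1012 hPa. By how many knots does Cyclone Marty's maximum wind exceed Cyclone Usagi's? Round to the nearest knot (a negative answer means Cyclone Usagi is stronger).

Cyclone Marty: ΔP = 42; V ≈ 5.8 × 42^0.634 ≈ 62.03 kt.
Cyclone Usagi: ΔP = 125; V ≈ 5.8 × 125^0.634 ≈ 123.84 kt.
Difference ≈ 62.03 − 123.84 = -61.81 → -62 kt.

-62 kt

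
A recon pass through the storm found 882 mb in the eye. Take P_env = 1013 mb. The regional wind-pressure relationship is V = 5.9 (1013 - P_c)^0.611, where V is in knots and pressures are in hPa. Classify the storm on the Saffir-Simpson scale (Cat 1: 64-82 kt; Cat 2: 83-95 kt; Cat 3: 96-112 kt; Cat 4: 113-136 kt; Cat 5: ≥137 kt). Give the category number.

4

ΔP = 1013 − 882 = 131 mb.
V ≈ 5.9 × 131^0.611 = 5.9 × 19.66 ≈ 116 kt.
116 kt falls in the Category 4 band.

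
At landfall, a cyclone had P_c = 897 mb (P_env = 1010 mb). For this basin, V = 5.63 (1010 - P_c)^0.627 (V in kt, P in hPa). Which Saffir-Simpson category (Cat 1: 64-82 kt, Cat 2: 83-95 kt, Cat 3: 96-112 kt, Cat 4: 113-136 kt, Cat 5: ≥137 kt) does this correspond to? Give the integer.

ΔP = 1010 − 897 = 113 mb.
V ≈ 5.63 × 113^0.627 = 5.63 × 19.38 ≈ 109 kt.
109 kt falls in the Category 3 band.

3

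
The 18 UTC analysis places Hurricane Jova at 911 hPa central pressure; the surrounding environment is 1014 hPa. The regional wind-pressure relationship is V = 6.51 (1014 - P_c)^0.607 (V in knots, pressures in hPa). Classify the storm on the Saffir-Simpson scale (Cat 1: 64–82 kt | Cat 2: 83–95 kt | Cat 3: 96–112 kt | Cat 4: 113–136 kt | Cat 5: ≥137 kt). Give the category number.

3

ΔP = 1014 − 911 = 103 hPa.
V ≈ 6.51 × 103^0.607 = 6.51 × 16.66 ≈ 108 kt.
108 kt falls in the Category 3 band.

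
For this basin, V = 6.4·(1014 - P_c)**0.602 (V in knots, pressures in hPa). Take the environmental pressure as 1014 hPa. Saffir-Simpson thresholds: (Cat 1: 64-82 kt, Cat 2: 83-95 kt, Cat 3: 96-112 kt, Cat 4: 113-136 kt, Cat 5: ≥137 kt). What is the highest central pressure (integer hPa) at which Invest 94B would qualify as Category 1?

968 hPa

Category 1 begins at V = 64 kt.
Required ΔP = (64/6.4)^(1/0.602) = 10.000^1.661 ≈ 45.83 hPa.
P_c ≤ 1014 − 45.83 = 968.17, so the highest integer P_c is 968 hPa.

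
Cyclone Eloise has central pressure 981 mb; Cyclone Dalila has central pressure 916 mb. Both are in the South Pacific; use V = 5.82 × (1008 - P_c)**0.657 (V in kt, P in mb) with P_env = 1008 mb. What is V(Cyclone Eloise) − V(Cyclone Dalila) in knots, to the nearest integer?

-63 kt

Cyclone Eloise: ΔP = 27; V ≈ 5.82 × 27^0.657 ≈ 50.74 kt.
Cyclone Dalila: ΔP = 92; V ≈ 5.82 × 92^0.657 ≈ 113.54 kt.
Difference ≈ 50.74 − 113.54 = -62.80 → -63 kt.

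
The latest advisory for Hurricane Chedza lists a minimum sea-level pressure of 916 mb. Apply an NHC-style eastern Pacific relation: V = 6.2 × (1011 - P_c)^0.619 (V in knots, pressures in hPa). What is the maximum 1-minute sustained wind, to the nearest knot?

ΔP = 1011 − 916 = 95 mb.
95^0.619 ≈ 16.758.
V ≈ 6.2 × 16.758 ≈ 103.9 kt.

104 kt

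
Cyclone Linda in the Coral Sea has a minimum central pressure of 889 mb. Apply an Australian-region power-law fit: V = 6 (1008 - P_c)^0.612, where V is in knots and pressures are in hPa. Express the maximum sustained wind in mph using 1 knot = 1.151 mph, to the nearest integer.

129 mph

ΔP = 1008 − 889 = 119 mb.
V ≈ 6 × 119^0.612 = 6 × 18.631 ≈ 111.786 kt.
111.786 × 1.151 ≈ 128.67 mph → 129 mph.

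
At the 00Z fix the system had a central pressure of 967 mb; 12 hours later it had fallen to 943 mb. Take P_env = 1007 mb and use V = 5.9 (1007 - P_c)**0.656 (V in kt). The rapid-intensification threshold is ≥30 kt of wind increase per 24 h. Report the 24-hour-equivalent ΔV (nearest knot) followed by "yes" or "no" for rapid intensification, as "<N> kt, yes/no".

V₁: ΔP = 40, V ≈ 5.9 × 40^0.656 ≈ 66.34 kt.
V₂: ΔP = 64, V ≈ 5.9 × 64^0.656 ≈ 90.30 kt.
ΔV over 12 h = 23.96 kt → 24 h equivalent = 23.96 × 24/12 ≈ 47.92 kt.
48 kt ≥ 30 kt ⇒ rapid intensification.

48 kt, yes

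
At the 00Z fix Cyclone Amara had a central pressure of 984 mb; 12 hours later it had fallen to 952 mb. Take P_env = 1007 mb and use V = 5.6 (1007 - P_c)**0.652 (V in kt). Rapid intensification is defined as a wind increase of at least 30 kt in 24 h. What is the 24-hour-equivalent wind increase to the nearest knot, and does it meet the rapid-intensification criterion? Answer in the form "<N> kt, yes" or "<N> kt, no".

V₁: ΔP = 23, V ≈ 5.6 × 23^0.652 ≈ 43.25 kt.
V₂: ΔP = 55, V ≈ 5.6 × 55^0.652 ≈ 76.37 kt.
ΔV over 12 h = 33.12 kt → 24 h equivalent = 33.12 × 24/12 ≈ 66.24 kt.
66 kt ≥ 30 kt ⇒ rapid intensification.

66 kt, yes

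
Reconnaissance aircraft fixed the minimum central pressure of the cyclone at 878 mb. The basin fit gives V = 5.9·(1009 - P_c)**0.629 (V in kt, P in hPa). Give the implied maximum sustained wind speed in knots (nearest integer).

ΔP = 1009 − 878 = 131 mb.
131^0.629 ≈ 21.467.
V ≈ 5.9 × 21.467 ≈ 126.7 kt.

127 kt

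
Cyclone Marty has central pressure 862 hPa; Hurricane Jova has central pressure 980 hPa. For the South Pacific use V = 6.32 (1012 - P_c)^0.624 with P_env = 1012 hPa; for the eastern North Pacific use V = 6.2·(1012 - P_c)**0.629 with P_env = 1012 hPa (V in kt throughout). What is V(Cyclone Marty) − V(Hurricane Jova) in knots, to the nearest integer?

89 kt

Cyclone Marty: ΔP = 150; V ≈ 6.32 × 150^0.624 ≈ 144.08 kt.
Hurricane Jova: ΔP = 32; V ≈ 6.2 × 32^0.629 ≈ 54.84 kt.
Difference ≈ 144.08 − 54.84 = 89.24 → 89 kt.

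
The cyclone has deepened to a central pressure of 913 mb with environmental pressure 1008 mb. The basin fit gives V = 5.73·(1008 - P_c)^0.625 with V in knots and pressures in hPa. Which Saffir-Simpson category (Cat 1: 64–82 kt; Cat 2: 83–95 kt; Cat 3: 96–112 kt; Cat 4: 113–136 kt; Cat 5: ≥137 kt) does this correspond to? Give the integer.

3

ΔP = 1008 − 913 = 95 mb.
V ≈ 5.73 × 95^0.625 = 5.73 × 17.22 ≈ 99 kt.
99 kt falls in the Category 3 band.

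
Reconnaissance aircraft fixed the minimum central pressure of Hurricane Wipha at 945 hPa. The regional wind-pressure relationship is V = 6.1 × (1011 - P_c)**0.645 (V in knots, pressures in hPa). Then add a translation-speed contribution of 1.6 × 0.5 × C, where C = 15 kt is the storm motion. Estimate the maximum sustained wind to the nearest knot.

103 kt

ΔP = 1011 − 945 = 66 hPa.
66^0.645 ≈ 14.914.
V ≈ 6.1 × 14.914 ≈ 91.0 kt.
Translation term: 1.6 × 0.5 × 15 = 12 kt.
Corrected V ≈ 103 kt → 103 kt.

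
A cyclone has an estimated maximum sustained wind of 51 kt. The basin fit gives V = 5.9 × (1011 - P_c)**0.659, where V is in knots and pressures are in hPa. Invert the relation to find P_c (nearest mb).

ΔP = (V / 5.9)^(1/0.659) = (51/5.9)^1.517.
51/5.9 = 8.644; 8.644^1.517 ≈ 26.39 mb.
P_c = 1011 − 26.39 = 984.61 ≈ 985 mb.

985 mb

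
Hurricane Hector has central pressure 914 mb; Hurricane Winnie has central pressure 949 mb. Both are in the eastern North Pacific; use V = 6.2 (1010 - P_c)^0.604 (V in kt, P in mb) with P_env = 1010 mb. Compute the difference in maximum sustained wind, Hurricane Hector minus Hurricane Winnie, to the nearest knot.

23 kt

Hurricane Hector: ΔP = 96; V ≈ 6.2 × 96^0.604 ≈ 97.65 kt.
Hurricane Winnie: ΔP = 61; V ≈ 6.2 × 61^0.604 ≈ 74.26 kt.
Difference ≈ 97.65 − 74.26 = 23.39 → 23 kt.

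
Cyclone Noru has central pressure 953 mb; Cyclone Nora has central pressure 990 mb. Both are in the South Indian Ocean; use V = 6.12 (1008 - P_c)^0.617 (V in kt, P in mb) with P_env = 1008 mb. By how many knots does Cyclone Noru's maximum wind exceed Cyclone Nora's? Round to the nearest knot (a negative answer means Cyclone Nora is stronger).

Cyclone Noru: ΔP = 55; V ≈ 6.12 × 55^0.617 ≈ 72.54 kt.
Cyclone Nora: ΔP = 18; V ≈ 6.12 × 18^0.617 ≈ 36.41 kt.
Difference ≈ 72.54 − 36.41 = 36.13 → 36 kt.

36 kt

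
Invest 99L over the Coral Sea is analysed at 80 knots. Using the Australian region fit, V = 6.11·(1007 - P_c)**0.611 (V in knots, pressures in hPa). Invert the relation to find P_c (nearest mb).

ΔP = (V / 6.11)^(1/0.611) = (80/6.11)^1.637.
80/6.11 = 13.093; 13.093^1.637 ≈ 67.33 mb.
P_c = 1007 − 67.33 = 939.67 ≈ 940 mb.

940 mb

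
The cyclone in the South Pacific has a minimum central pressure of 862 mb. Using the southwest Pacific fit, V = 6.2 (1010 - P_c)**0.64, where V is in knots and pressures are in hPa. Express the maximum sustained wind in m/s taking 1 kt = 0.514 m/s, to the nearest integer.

ΔP = 1010 − 862 = 148 mb.
V ≈ 6.2 × 148^0.64 = 6.2 × 24.489 ≈ 151.831 kt.
151.831 × 0.514 ≈ 78.04 m/s → 78 m/s.

78 m/s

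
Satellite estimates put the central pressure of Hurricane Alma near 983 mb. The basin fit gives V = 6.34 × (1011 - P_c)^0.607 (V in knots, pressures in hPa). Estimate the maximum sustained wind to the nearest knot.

ΔP = 1011 − 983 = 28 mb.
28^0.607 ≈ 7.558.
V ≈ 6.34 × 7.558 ≈ 47.9 kt.

48 kt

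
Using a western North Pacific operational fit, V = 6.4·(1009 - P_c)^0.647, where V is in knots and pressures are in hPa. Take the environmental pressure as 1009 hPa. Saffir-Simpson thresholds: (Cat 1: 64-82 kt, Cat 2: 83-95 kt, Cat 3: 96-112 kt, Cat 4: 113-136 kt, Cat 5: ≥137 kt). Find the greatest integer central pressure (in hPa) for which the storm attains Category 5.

Category 5 begins at V = 137 kt.
Required ΔP = (137/6.4)^(1/0.647) = 21.406^1.546 ≈ 113.89 hPa.
P_c ≤ 1009 − 113.89 = 895.11, so the highest integer P_c is 895 hPa.

895 hPa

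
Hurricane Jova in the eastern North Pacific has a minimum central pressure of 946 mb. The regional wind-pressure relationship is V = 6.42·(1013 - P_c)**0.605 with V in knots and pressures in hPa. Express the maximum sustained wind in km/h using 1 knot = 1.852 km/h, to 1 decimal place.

151.3 km/h

ΔP = 1013 − 946 = 67 mb.
V ≈ 6.42 × 67^0.605 = 6.42 × 12.728 ≈ 81.717 kt.
81.717 × 1.852 ≈ 151.34 km/h → 151.3 km/h.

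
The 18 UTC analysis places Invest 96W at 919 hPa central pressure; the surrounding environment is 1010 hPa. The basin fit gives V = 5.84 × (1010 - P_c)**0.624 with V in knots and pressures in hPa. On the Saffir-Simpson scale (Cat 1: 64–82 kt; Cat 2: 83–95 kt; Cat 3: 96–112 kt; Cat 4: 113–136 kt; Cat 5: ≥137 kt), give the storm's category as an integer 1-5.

3

ΔP = 1010 − 919 = 91 hPa.
V ≈ 5.84 × 91^0.624 = 5.84 × 16.69 ≈ 97 kt.
97 kt falls in the Category 3 band.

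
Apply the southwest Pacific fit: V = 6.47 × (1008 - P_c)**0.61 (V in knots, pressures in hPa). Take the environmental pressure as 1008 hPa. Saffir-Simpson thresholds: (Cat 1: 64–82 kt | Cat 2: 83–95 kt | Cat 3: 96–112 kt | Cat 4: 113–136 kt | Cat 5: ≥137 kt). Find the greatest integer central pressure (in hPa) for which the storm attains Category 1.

965 hPa

Category 1 begins at V = 64 kt.
Required ΔP = (64/6.47)^(1/0.61) = 9.892^1.639 ≈ 42.82 hPa.
P_c ≤ 1008 − 42.82 = 965.18, so the highest integer P_c is 965 hPa.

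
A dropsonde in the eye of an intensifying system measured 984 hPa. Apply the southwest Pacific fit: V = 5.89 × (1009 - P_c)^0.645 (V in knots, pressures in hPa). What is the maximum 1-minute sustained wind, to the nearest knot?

ΔP = 1009 − 984 = 25 hPa.
25^0.645 ≈ 7.974.
V ≈ 5.89 × 7.974 ≈ 47.0 kt.

47 kt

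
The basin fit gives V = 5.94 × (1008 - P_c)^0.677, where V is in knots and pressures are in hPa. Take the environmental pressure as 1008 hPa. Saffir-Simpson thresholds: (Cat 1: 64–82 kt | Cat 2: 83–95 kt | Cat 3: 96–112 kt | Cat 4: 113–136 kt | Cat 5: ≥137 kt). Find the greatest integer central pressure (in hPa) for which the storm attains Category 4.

930 hPa

Category 4 begins at V = 113 kt.
Required ΔP = (113/5.94)^(1/0.677) = 19.024^1.477 ≈ 77.56 hPa.
P_c ≤ 1008 − 77.56 = 930.44, so the highest integer P_c is 930 hPa.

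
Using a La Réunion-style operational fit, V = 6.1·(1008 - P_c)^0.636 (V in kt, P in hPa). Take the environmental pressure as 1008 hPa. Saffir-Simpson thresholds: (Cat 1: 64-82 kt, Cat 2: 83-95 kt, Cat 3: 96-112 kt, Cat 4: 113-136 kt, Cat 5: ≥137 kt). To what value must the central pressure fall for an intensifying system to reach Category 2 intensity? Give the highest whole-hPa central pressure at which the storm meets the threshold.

Category 2 begins at V = 83 kt.
Required ΔP = (83/6.1)^(1/0.636) = 13.607^1.572 ≈ 60.62 hPa.
P_c ≤ 1008 − 60.62 = 947.38, so the highest integer P_c is 947 hPa.

947 hPa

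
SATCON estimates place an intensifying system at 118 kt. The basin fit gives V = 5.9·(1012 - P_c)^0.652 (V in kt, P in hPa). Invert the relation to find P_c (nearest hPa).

ΔP = (V / 5.9)^(1/0.652) = (118/5.9)^1.534.
118/5.9 = 20.000; 20.000^1.534 ≈ 98.96 hPa.
P_c = 1012 − 98.96 = 913.04 ≈ 913 hPa.

913 hPa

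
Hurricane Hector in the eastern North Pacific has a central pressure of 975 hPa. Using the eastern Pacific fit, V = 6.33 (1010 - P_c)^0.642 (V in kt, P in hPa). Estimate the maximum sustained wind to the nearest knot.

62 kt

ΔP = 1010 − 975 = 35 hPa.
35^0.642 ≈ 9.801.
V ≈ 6.33 × 9.801 ≈ 62.0 kt.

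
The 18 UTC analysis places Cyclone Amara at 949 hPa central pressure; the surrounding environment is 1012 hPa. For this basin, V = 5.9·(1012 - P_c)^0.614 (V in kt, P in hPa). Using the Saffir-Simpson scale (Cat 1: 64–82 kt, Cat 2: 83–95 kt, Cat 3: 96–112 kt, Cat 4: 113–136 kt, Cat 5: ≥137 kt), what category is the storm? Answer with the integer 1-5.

1

ΔP = 1012 − 949 = 63 hPa.
V ≈ 5.9 × 63^0.614 = 5.9 × 12.73 ≈ 75 kt.
75 kt falls in the Category 1 band.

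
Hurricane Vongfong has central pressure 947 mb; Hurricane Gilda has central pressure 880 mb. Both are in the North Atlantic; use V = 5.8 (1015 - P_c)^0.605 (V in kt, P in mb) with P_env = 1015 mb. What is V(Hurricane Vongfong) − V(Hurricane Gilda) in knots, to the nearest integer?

-38 kt

Hurricane Vongfong: ΔP = 68; V ≈ 5.8 × 68^0.605 ≈ 74.49 kt.
Hurricane Gilda: ΔP = 135; V ≈ 5.8 × 135^0.605 ≈ 112.79 kt.
Difference ≈ 74.49 − 112.79 = -38.30 → -38 kt.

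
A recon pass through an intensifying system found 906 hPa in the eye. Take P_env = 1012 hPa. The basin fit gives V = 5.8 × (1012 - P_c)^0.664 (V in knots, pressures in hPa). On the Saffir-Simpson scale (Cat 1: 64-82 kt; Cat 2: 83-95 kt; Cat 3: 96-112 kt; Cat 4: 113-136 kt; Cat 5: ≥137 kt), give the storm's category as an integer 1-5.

ΔP = 1012 − 906 = 106 hPa.
V ≈ 5.8 × 106^0.664 = 5.8 × 22.12 ≈ 128 kt.
128 kt falls in the Category 4 band.

4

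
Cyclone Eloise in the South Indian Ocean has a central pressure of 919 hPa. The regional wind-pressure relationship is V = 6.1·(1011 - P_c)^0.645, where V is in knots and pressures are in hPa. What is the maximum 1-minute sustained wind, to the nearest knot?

ΔP = 1011 − 919 = 92 hPa.
92^0.645 ≈ 18.477.
V ≈ 6.1 × 18.477 ≈ 112.7 kt.

113 kt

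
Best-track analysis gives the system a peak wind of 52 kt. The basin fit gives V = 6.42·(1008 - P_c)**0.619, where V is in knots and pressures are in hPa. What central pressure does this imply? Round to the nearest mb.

979 mb

ΔP = (V / 6.42)^(1/0.619) = (52/6.42)^1.616.
52/6.42 = 8.100; 8.100^1.616 ≈ 29.35 mb.
P_c = 1008 − 29.35 = 978.65 ≈ 979 mb.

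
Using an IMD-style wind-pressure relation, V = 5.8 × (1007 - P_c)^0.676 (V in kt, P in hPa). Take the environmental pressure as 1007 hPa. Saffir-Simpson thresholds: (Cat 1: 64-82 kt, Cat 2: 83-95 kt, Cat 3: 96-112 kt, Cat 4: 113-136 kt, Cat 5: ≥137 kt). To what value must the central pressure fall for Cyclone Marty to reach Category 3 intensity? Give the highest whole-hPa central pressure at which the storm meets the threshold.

943 hPa

Category 3 begins at V = 96 kt.
Required ΔP = (96/5.8)^(1/0.676) = 16.552^1.479 ≈ 63.54 hPa.
P_c ≤ 1007 − 63.54 = 943.46, so the highest integer P_c is 943 hPa.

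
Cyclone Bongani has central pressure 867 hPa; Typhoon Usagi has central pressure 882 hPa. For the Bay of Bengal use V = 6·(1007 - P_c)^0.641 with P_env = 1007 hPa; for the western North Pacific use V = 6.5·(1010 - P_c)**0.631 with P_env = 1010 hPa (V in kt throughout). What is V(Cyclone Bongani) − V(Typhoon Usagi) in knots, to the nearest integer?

4 kt

Cyclone Bongani: ΔP = 140; V ≈ 6 × 140^0.641 ≈ 142.50 kt.
Typhoon Usagi: ΔP = 128; V ≈ 6.5 × 128^0.631 ≈ 138.86 kt.
Difference ≈ 142.50 − 138.86 = 3.64 → 4 kt.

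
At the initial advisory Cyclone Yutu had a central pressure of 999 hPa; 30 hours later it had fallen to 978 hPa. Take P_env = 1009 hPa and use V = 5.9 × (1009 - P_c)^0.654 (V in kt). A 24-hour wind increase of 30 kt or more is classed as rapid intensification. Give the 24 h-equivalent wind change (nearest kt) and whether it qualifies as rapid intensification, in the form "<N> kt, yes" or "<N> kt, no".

V₁: ΔP = 10, V ≈ 5.9 × 10^0.654 ≈ 26.60 kt.
V₂: ΔP = 31, V ≈ 5.9 × 31^0.654 ≈ 55.74 kt.
ΔV over 30 h = 29.14 kt → 24 h equivalent = 29.14 × 24/30 ≈ 23.31 kt.
23 kt < 30 kt ⇒ not rapid intensification.

23 kt, no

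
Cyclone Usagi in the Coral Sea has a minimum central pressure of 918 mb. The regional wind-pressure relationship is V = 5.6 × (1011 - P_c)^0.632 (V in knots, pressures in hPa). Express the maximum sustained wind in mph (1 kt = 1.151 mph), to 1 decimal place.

113.1 mph

ΔP = 1011 − 918 = 93 mb.
V ≈ 5.6 × 93^0.632 = 5.6 × 17.542 ≈ 98.236 kt.
98.236 × 1.151 ≈ 113.07 mph → 113.1 mph.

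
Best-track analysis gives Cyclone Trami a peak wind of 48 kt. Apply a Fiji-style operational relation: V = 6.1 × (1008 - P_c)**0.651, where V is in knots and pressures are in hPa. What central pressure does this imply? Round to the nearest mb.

984 mb

ΔP = (V / 6.1)^(1/0.651) = (48/6.1)^1.536.
48/6.1 = 7.869; 7.869^1.536 ≈ 23.78 mb.
P_c = 1008 − 23.78 = 984.22 ≈ 984 mb.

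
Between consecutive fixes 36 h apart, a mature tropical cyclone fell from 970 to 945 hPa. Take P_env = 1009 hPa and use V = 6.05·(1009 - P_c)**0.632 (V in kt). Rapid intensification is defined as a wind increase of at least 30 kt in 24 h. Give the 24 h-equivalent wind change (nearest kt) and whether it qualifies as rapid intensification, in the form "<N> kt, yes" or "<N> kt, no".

V₁: ΔP = 39, V ≈ 6.05 × 39^0.632 ≈ 61.28 kt.
V₂: ΔP = 64, V ≈ 6.05 × 64^0.632 ≈ 83.80 kt.
ΔV over 36 h = 22.52 kt → 24 h equivalent = 22.52 × 24/36 ≈ 15.01 kt.
15 kt < 30 kt ⇒ not rapid intensification.

15 kt, no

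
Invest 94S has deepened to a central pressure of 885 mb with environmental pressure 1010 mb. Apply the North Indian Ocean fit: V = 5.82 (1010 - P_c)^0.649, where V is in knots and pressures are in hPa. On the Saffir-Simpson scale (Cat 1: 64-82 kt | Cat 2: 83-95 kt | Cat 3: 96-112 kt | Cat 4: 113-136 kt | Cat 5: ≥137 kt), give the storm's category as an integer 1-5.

ΔP = 1010 − 885 = 125 mb.
V ≈ 5.82 × 125^0.649 = 5.82 × 22.96 ≈ 134 kt.
134 kt falls in the Category 4 band.

4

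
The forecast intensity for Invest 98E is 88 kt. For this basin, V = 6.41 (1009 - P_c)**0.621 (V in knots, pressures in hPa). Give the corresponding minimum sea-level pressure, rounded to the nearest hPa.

941 hPa

ΔP = (V / 6.41)^(1/0.621) = (88/6.41)^1.610.
88/6.41 = 13.729; 13.729^1.610 ≈ 67.91 hPa.
P_c = 1009 − 67.91 = 941.09 ≈ 941 hPa.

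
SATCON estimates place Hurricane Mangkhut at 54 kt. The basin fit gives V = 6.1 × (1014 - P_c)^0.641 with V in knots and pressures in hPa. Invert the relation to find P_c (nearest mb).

ΔP = (V / 6.1)^(1/0.641) = (54/6.1)^1.560.
54/6.1 = 8.852; 8.852^1.560 ≈ 30.02 mb.
P_c = 1014 − 30.02 = 983.98 ≈ 984 mb.

984 mb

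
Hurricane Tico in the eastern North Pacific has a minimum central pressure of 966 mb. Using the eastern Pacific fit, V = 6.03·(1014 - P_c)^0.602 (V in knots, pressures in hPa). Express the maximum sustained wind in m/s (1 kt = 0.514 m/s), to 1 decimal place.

31.9 m/s

ΔP = 1014 − 966 = 48 mb.
V ≈ 6.03 × 48^0.602 = 6.03 × 10.283 ≈ 62.005 kt.
62.005 × 0.514 ≈ 31.87 m/s → 31.9 m/s.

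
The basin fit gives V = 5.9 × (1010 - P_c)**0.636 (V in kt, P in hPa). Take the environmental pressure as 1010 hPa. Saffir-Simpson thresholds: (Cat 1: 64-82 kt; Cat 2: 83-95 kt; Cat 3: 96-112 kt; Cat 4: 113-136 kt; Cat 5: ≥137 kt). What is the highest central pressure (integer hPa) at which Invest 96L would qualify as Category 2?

946 hPa

Category 2 begins at V = 83 kt.
Required ΔP = (83/5.9)^(1/0.636) = 14.068^1.572 ≈ 63.88 hPa.
P_c ≤ 1010 − 63.88 = 946.12, so the highest integer P_c is 946 hPa.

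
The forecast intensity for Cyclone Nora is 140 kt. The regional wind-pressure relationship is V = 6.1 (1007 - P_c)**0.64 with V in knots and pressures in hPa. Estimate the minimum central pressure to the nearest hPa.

873 hPa

ΔP = (V / 6.1)^(1/0.64) = (140/6.1)^1.562.
140/6.1 = 22.951; 22.951^1.562 ≈ 133.74 hPa.
P_c = 1007 − 133.74 = 873.26 ≈ 873 hPa.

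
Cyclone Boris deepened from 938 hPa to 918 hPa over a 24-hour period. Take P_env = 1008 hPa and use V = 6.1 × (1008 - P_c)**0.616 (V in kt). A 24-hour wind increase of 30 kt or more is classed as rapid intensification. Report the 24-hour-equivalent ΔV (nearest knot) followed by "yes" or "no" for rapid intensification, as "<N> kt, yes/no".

V₁: ΔP = 70, V ≈ 6.1 × 70^0.616 ≈ 83.54 kt.
V₂: ΔP = 90, V ≈ 6.1 × 90^0.616 ≈ 97.53 kt.
ΔV over 24 h = 13.99 kt → 24 h equivalent = 13.99 × 24/24 ≈ 13.99 kt.
14 kt < 30 kt ⇒ not rapid intensification.

14 kt, no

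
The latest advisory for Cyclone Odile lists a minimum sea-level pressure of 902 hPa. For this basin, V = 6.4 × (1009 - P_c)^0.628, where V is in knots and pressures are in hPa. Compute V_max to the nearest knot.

ΔP = 1009 − 902 = 107 hPa.
107^0.628 ≈ 18.813.
V ≈ 6.4 × 18.813 ≈ 120.4 kt.

120 kt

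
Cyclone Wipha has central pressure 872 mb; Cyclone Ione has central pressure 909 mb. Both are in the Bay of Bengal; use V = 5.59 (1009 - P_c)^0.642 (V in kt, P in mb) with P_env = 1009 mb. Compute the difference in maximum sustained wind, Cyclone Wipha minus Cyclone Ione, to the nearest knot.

24 kt

Cyclone Wipha: ΔP = 137; V ≈ 5.59 × 137^0.642 ≈ 131.58 kt.
Cyclone Ione: ΔP = 100; V ≈ 5.59 × 100^0.642 ≈ 107.50 kt.
Difference ≈ 131.58 − 107.50 = 24.08 → 24 kt.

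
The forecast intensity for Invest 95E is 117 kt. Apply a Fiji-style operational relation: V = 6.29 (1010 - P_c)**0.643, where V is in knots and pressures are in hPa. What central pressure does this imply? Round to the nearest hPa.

916 hPa

ΔP = (V / 6.29)^(1/0.643) = (117/6.29)^1.555.
117/6.29 = 18.601; 18.601^1.555 ≈ 94.27 hPa.
P_c = 1010 − 94.27 = 915.73 ≈ 916 hPa.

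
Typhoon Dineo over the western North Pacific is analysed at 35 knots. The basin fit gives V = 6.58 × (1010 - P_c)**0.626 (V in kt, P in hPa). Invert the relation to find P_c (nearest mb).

ΔP = (V / 6.58)^(1/0.626) = (35/6.58)^1.597.
35/6.58 = 5.319; 5.319^1.597 ≈ 14.44 mb.
P_c = 1010 − 14.44 = 995.56 ≈ 996 mb.

996 mb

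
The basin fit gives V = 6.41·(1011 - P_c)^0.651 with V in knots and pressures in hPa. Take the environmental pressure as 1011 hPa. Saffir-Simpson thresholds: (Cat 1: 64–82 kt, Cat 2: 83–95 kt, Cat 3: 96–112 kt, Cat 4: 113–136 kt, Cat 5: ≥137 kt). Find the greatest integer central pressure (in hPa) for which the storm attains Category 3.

947 hPa

Category 3 begins at V = 96 kt.
Required ΔP = (96/6.41)^(1/0.651) = 14.977^1.536 ≈ 63.91 hPa.
P_c ≤ 1011 − 63.91 = 947.09, so the highest integer P_c is 947 hPa.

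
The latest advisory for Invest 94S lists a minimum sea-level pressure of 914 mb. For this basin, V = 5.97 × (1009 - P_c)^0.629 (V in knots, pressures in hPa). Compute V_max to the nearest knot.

105 kt

ΔP = 1009 − 914 = 95 mb.
95^0.629 ≈ 17.538.
V ≈ 5.97 × 17.538 ≈ 104.7 kt.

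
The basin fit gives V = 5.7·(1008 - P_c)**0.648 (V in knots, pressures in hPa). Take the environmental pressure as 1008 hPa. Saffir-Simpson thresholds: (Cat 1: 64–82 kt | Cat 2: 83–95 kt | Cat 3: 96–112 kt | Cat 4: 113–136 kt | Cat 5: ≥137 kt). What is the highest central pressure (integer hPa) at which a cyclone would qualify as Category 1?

Category 1 begins at V = 64 kt.
Required ΔP = (64/5.7)^(1/0.648) = 11.228^1.543 ≈ 41.77 hPa.
P_c ≤ 1008 − 41.77 = 966.23, so the highest integer P_c is 966 hPa.

966 hPa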